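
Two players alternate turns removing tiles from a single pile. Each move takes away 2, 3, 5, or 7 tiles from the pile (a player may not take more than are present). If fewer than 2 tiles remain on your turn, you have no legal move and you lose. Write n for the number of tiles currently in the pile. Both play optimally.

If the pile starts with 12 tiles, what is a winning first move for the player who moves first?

Remove 2, leaving 10.

Label each position W (a win for the player to move) or L (a loss). A position with no legal move is L; any other position is W exactly when some move reaches an L, and L when every move reaches a W.
n=0: no move → L
n=1: no move → L
n=2: W (go to 0, an L position)
n=3: W (go to 1, an L position)
n=4: W (go to 1, an L position)
n=5: W (go to 0, an L position)
n=6: W (go to 1, an L position)
n=7: W (go to 0, an L position)
n=8: W (go to 1, an L position)
n=9: L (options 7(W), 6(W), 4(W), 2(W) are all W)
n=10: L (options 8(W), 7(W), 5(W), 3(W) are all W)
n=11: W (go to 9, an L position)
n=12: W (go to 10, an L position)
From 12, the L positions reachable in one move are: 10, 9. Any move reaching one of these is winning.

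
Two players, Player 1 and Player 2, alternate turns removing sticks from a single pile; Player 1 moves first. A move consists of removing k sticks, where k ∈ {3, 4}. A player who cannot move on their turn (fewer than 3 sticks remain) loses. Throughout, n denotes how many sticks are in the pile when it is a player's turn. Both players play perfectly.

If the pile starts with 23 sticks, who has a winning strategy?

Use the standard recursion: the mover loses at a terminal position; elsewhere, the mover wins exactly when some move hands the opponent an L position.
n=0: no move → L
n=1: no move → L
n=2: no move → L
n=3: →0(L), so W
n=4: →1(L), so W
n=5: →2(L), so W
n=6: →2(L), so W
n=7: →4(W), 3(W) — all W, so L
n=8: →5(W), 4(W) — all W, so L
n=9: →6(W), 5(W) — all W, so L
n=10: →7(L), so W
n=11: →8(L), so W
n=12: →9(L), so W
n=13: →9(L), so W
n=14: →11(W), 10(W) — all W, so L
n=15: →12(W), 11(W) — all W, so L
n=16: →13(W), 12(W) — all W, so L
n=17: →14(L), so W
n=18: →15(L), so W
n=19: →16(L), so W
n=20: →16(L), so W
n=21: →18(W), 17(W) — all W, so L
n=22: →19(W), 18(W) — all W, so L
n=23: →20(W), 19(W) — all W, so L
Every move from 23 reaches a W position, so the mover loses.

Player 2 wins.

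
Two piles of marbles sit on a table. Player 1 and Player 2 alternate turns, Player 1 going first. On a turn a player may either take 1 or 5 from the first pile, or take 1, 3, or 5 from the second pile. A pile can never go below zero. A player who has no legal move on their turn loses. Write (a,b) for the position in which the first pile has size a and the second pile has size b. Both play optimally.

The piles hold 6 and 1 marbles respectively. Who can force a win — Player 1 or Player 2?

Classify positions by backward induction: terminal positions (no move available) are L. From any other position, the mover wins iff some move reaches an L.
No move ever increases a pile, so every position that can arise here has a ≤ 6 and b ≤ 1; it is enough to label the cells with 0 ≤ a ≤ 6 and 0 ≤ b ≤ 1.
Every move lowers a or b (never raises either), so fill the grid row by row in increasing a, and left to right within a row: each cell's successors are then already labelled.
      b=0  b=1
a=0:    L    W
a=1:    W    L
a=2:    L    W
a=3:    W    L
a=4:    L    W
a=5:    W    L
a=6:    L    W
Cells with no legal move (terminal, hence L): (0,0).
The remaining L cells, each justified by listing all of its moves:
(1,1): L (options (0,1)(W), (1,0)(W) are all W)
(2,0): L (sole option (1,0)(W) is W)
(3,1): L (options (2,1)(W), (3,0)(W) are all W)
(4,0): L (sole option (3,0)(W) is W)
(5,1): L (options (4,1)(W), (0,1)(W), (5,0)(W) are all W)
(6,0): L (options (5,0)(W), (1,0)(W) are all W)
Every other cell has at least one move into one of the L cells above, so it is W.
The starting position (6,1) is W: Player 1 should move to (5,1), handing over an L position.

Player 1 wins.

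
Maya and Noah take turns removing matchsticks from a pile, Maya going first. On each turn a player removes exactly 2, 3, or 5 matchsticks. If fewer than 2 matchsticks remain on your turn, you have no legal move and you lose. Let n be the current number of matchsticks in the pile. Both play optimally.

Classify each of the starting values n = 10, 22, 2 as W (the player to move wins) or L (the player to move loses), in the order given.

Compute win/loss labels from the base case upward. A position with no move is L. Any other position is W if it can reach an L in one move, else L.
n=0: no move → L
n=1: no move → L
n=2: can move to 0, which is L ⇒ W
n=3: can move to 1, which is L ⇒ W
n=4: can move to 1, which is L ⇒ W
n=5: can move to 0, which is L ⇒ W
n=6: can move to 1, which is L ⇒ W
n=7: moves to 5(W), 4(W), 2(W); every one is W ⇒ L
n=8: moves to 6(W), 5(W), 3(W); every one is W ⇒ L
n=9: can move to 7, which is L ⇒ W
n=10: can move to 8, which is L ⇒ W
n=11: can move to 8, which is L ⇒ W
n=12: can move to 7, which is L ⇒ W
n=13: can move to 8, which is L ⇒ W
n=14: moves to 12(W), 11(W), 9(W); every one is W ⇒ L
n=15: moves to 13(W), 12(W), 10(W); every one is W ⇒ L
n=16: can move to 14, which is L ⇒ W
n=17: can move to 15, which is L ⇒ W
n=18: can move to 15, which is L ⇒ W
n=19: can move to 14, which is L ⇒ W
n=20: can move to 15, which is L ⇒ W
n=21: moves to 19(W), 18(W), 16(W); every one is W ⇒ L
n=22: moves to 20(W), 19(W), 17(W); every one is W ⇒ L

10: W, 22: L, 2: W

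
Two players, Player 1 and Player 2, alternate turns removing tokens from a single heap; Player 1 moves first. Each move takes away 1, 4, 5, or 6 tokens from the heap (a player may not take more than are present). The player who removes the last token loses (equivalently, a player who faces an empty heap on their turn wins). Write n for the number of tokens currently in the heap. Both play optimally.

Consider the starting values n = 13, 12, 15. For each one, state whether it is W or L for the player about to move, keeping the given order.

13: W, 12: L, 15: W

Label each position W (a win for the player to move) or L (a loss). A position with no legal move is W; any other position is W exactly when some move reaches an L, and L when every move reaches a W.
n=0: no move; the opponent has just taken the last token and therefore loses → W
n=1: L (sole option 0(W) is W)
n=2: W (go to 1, an L position)
n=3: L (sole option 2(W) is W)
n=4: W (go to 3, an L position)
n=5: W (go to 1, an L position)
n=6: W (go to 1, an L position)
n=7: W (go to 3, an L position)
n=8: W (go to 3, an L position)
n=9: W (go to 3, an L position)
n=10: L (options 9(W), 6(W), 5(W), 4(W) are all W)
n=11: W (go to 10, an L position)
n=12: L (options 11(W), 8(W), 7(W), 6(W) are all W)
n=13: W (go to 12, an L position)
n=14: W (go to 10, an L position)
n=15: W (go to 10, an L position)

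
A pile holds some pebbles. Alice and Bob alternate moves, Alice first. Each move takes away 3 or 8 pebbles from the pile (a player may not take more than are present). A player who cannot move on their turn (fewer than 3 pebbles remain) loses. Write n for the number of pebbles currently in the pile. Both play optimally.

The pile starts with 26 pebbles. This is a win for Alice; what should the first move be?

Remove 3, leaving 23.

Use the standard recursion: the mover loses at a terminal position; elsewhere, the mover wins exactly when some move hands the opponent an L position.
n=0: no move → L
n=1: no move → L
n=2: no move → L
n=3: W (go to 0, an L position)
n=4: W (go to 1, an L position)
n=5: W (go to 2, an L position)
n=6: L (sole option 3(W) is W)
n=7: L (sole option 4(W) is W)
n=8: W (go to 0, an L position)
n=9: W (go to 6, an L position)
n=10: W (go to 7, an L position)
n=11: L (options 8(W), 3(W) are all W)
n=12: L (options 9(W), 4(W) are all W)
n=13: L (options 10(W), 5(W) are all W)
n=14: W (go to 11, an L position)
n=15: W (go to 12, an L position)
n=16: W (go to 13, an L position)
n=17: L (options 14(W), 9(W) are all W)
n=18: L (options 15(W), 10(W) are all W)
n=19: W (go to 11, an L position)
n=20: W (go to 17, an L position)
n=21: W (go to 18, an L position)
n=22: L (options 19(W), 14(W) are all W)
n=23: L (options 20(W), 15(W) are all W)
n=24: L (options 21(W), 16(W) are all W)
n=25: W (go to 22, an L position)
n=26: W (go to 23, an L position)
From 26, the L positions reachable in one move are: 23, 18. Any move reaching one of these is winning.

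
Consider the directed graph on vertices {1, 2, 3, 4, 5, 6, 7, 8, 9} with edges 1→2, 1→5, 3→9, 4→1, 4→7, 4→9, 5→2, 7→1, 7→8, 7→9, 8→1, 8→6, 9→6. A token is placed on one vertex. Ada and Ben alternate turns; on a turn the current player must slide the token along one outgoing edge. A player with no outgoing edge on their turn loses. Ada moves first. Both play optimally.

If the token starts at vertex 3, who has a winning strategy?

Ben wins.

Build the W/L table. Terminal = L. A non-terminal position is W if it has a move to some L; otherwise it is L.
Every edge goes from a vertex to one that appears earlier in the order 6, 2, 5, 1, 9, 8, 7, 4, 3, so processing vertices in that order labels each vertex after all of its successors.
6: no outgoing edge → L
2: no outgoing edge → L
5: W (go to 2, an L position)
1: W (go to 2, an L position)
9: W (go to 6, an L position)
8: W (go to 6, an L position)
7: L (options 8(W), 9(W), 1(W) are all W)
4: W (go to 7, an L position)
3: L (sole option 9(W) is W)
Every move from 3 reaches a W position, so the mover loses.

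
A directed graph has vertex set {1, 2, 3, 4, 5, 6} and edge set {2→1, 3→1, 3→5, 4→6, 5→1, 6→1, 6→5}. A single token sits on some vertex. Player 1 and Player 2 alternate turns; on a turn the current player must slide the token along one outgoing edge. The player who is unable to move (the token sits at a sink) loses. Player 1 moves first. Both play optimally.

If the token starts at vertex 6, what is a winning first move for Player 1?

Positions with no move are L. A position that does have a move is losing for the player to move precisely when every available move leads to a winning position for the opponent. Fill in the labels:
Every edge goes from a vertex to one that appears earlier in the order 1, 5, 3, 6, 2, 4, so processing vertices in that order labels each vertex after all of its successors.
1: no outgoing edge → L
5: →1(L), so W
3: →1(L), so W
6: →1(L), so W
2: →1(L), so W
4: →6(W) only, which is W, so L
From 6, the L positions reachable in one move are: 1.

Move to 1.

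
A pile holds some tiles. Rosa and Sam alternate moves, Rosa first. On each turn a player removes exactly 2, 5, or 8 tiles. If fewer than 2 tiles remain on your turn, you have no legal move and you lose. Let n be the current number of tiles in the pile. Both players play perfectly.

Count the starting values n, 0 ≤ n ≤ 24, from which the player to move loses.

11

Label each position W (a win for the player to move) or L (a loss). A position with no legal move is L; any other position is W exactly when some move reaches an L, and L when every move reaches a W.
n=0: no move → L
n=1: no move → L
n=2: can move to 0, which is L ⇒ W
n=3: can move to 1, which is L ⇒ W
n=4: the only move is to 2(W), a W ⇒ L
n=5: can move to 0, which is L ⇒ W
n=6: can move to 4, which is L ⇒ W
n=7: moves to 5(W), 2(W); every one is W ⇒ L
n=8: can move to 0, which is L ⇒ W
n=9: can move to 7, which is L ⇒ W
n=10: moves to 8(W), 5(W), 2(W); every one is W ⇒ L
n=11: moves to 9(W), 6(W), 3(W); every one is W ⇒ L
n=12: can move to 10, which is L ⇒ W
n=13: can move to 11, which is L ⇒ W
n=14: moves to 12(W), 9(W), 6(W); every one is W ⇒ L
n=15: can move to 10, which is L ⇒ W
n=16: can move to 14, which is L ⇒ W
n=17: moves to 15(W), 12(W), 9(W); every one is W ⇒ L
n=18: can move to 10, which is L ⇒ W
n=19: can move to 17, which is L ⇒ W
n=20: moves to 18(W), 15(W), 12(W); every one is W ⇒ L
n=21: moves to 19(W), 16(W), 13(W); every one is W ⇒ L
n=22: can move to 20, which is L ⇒ W
n=23: can move to 21, which is L ⇒ W
n=24: moves to 22(W), 19(W), 16(W); every one is W ⇒ L
L entries with 0 ≤ n ≤ 24: n = 0, 1, 4, 7, 10, 11, 14, 17, 20, 21, 24; that makes 11.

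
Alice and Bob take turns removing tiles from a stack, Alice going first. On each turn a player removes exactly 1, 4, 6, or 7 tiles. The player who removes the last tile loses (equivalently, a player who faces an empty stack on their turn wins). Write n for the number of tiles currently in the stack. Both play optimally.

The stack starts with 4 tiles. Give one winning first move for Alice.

Positions with no move are W. A position that does have a move is losing for the player to move precisely when every available move leads to a winning position for the opponent. Fill in the labels:
n=0: no move; the opponent has just taken the last tile and therefore loses → W
n=1: →0(W) only, which is W, so L
n=2: →1(L), so W
n=3: →2(W) only, which is W, so L
n=4: →3(L), so W
From 4, the L positions reachable in one move are: 3.

Remove 1, leaving 3.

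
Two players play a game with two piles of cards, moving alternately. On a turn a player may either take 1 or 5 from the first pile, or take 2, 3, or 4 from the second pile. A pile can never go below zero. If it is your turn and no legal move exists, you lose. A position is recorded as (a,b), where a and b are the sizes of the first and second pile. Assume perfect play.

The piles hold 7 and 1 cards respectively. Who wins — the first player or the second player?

The first player wins.

Label each position W (a win for the player to move) or L (a loss). A position with no legal move is L; any other position is W exactly when some move reaches an L, and L when every move reaches a W.
No move ever increases a pile, so every position that can arise here has a ≤ 7 and b ≤ 1; it is enough to label the cells with 0 ≤ a ≤ 7 and 0 ≤ b ≤ 1.
Every move lowers a or b (never raises either), so fill the grid row by row in increasing a, and left to right within a row: each cell's successors are then already labelled.
      b=0  b=1
a=0:    L    L
a=1:    W    W
a=2:    L    L
a=3:    W    W
a=4:    L    L
a=5:    W    W
a=6:    L    L
a=7:    W    W
Cells with no legal move (terminal, hence L): (0,0), (0,1).
The remaining L cells, each justified by listing all of its moves:
(2,0): only reaches (1,0)(W), which is W → L
(2,1): only reaches (1,1)(W), which is W → L
(4,0): only reaches (3,0)(W), which is W → L
(4,1): only reaches (3,1)(W), which is W → L
(6,0): only reaches (5,0)(W), (1,0)(W), all W → L
(6,1): only reaches (5,1)(W), (1,1)(W), all W → L
Every other cell has at least one move into one of the L cells above, so it is W.
From (7,1) the player to move can move to (6,1), reaching an L position.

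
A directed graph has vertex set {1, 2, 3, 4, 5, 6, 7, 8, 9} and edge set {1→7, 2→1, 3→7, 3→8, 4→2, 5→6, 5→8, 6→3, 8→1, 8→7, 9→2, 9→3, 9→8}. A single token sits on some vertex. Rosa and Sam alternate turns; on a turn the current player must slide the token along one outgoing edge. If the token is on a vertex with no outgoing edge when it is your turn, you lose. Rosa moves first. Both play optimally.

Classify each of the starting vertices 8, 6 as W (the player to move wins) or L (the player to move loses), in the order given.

8: W, 6: L

Positions with no move are L. A position that does have a move is losing for the player to move precisely when every available move leads to a winning position for the opponent. Fill in the labels:
Every edge goes from a vertex to one that appears earlier in the order 7, 1, 8, 3, 6, 5, 2, 4, 9, so processing vertices in that order labels each vertex after all of its successors.
7: no outgoing edge → L
1: W (go to 7, an L position)
8: W (go to 7, an L position)
3: W (go to 7, an L position)
6: L (sole option 3(W) is W)
5: W (go to 6, an L position)
2: L (sole option 1(W) is W)
4: W (go to 2, an L position)
9: W (go to 2, an L position)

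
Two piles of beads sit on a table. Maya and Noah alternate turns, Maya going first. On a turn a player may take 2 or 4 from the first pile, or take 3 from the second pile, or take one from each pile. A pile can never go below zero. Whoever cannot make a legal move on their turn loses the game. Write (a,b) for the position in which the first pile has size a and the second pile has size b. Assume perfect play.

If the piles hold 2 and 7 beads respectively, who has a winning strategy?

Compute win/loss labels from the base case upward. A position with no move is L. Any other position is W if it can reach an L in one move, else L.
No move ever increases a pile, so every position that can arise here has a ≤ 2 and b ≤ 7; it is enough to label the cells with 0 ≤ a ≤ 2 and 0 ≤ b ≤ 7.
Every move lowers a or b (never raises either), so fill the grid row by row in increasing a, and left to right within a row: each cell's successors are then already labelled.
      b=0  b=1  b=2  b=3  b=4  b=5  b=6  b=7
a=0:    L    L    L    W    W    W    L    L
a=1:    L    W    W    W    L    L    L    W
a=2:    W    W    W    L    L    W    W    W
Cells with no legal move (terminal, hence L): (0,0), (0,1), (0,2), (1,0).
The remaining L cells, each justified by listing all of its moves:
(0,6): L (sole option (0,3)(W) is W)
(0,7): L (sole option (0,4)(W) is W)
(1,4): L (options (1,1)(W), (0,3)(W) are all W)
(1,5): L (options (1,2)(W), (0,4)(W) are all W)
(1,6): L (options (1,3)(W), (0,5)(W) are all W)
(2,3): L (options (0,3)(W), (2,0)(W), (1,2)(W) are all W)
(2,4): L (options (0,4)(W), (2,1)(W), (1,3)(W) are all W)
Every other cell has at least one move into one of the L cells above, so it is W.
From (2,7) Maya can move to (0,7), reaching an L position.

Maya wins.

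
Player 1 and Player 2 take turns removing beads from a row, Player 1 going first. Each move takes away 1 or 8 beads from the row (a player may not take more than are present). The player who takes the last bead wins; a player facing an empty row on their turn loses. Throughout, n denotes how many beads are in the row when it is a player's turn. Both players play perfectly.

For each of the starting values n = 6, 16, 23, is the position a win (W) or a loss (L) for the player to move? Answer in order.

6: L, 16: W, 23: W

Positions with no move are L. A position that does have a move is losing for the player to move precisely when every available move leads to a winning position for the opponent. Fill in the labels:
n=0: no move → L
n=1: reaches L-position 0 → W
n=2: only reaches 1(W), which is W → L
n=3: reaches L-position 2 → W
n=4: only reaches 3(W), which is W → L
n=5: reaches L-position 4 → W
n=6: only reaches 5(W), which is W → L
n=7: reaches L-position 6 → W
n=8: reaches L-position 0 → W
n=9: only reaches 8(W), 1(W), all W → L
n=10: reaches L-position 9 → W
n=11: only reaches 10(W), 3(W), all W → L
n=12: reaches L-position 11 → W
n=13: only reaches 12(W), 5(W), all W → L
n=14: reaches L-position 13 → W
n=15: only reaches 14(W), 7(W), all W → L
n=16: reaches L-position 15 → W
n=17: reaches L-position 9 → W
n=18: only reaches 17(W), 10(W), all W → L
n=19: reaches L-position 18 → W
n=20: only reaches 19(W), 12(W), all W → L
n=21: reaches L-position 20 → W
n=22: only reaches 21(W), 14(W), all W → L
n=23: reaches L-position 22 → W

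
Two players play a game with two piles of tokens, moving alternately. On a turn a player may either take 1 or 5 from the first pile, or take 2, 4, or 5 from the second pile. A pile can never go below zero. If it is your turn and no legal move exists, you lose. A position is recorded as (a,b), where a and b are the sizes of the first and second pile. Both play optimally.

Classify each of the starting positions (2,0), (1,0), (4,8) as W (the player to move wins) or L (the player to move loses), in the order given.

(2,0): L, (1,0): W, (4,8): L

Use the standard recursion: the mover loses at a terminal position; elsewhere, the mover wins exactly when some move hands the opponent an L position.
No move ever increases a pile, so every position that can arise here has a ≤ 4 and b ≤ 8; it is enough to label the cells with 0 ≤ a ≤ 4 and 0 ≤ b ≤ 8.
Every move lowers a or b (never raises either), so fill the grid row by row in increasing a, and left to right within a row: each cell's successors are then already labelled.
      b=0  b=1  b=2  b=3  b=4  b=5  b=6  b=7  b=8
a=0:    L    L    W    W    W    W    W    L    L
a=1:    W    W    L    L    W    W    W    W    W
a=2:    L    L    W    W    W    W    W    L    L
a=3:    W    W    L    L    W    W    W    W    W
a=4:    L    L    W    W    W    W    W    L    L
Cells with no legal move (terminal, hence L): (0,0), (0,1).
The remaining L cells, each justified by listing all of its moves:
(0,7): only reaches (0,5)(W), (0,3)(W), (0,2)(W), all W → L
(0,8): only reaches (0,6)(W), (0,4)(W), (0,3)(W), all W → L
(1,2): only reaches (0,2)(W), (1,0)(W), all W → L
(1,3): only reaches (0,3)(W), (1,1)(W), all W → L
(2,0): only reaches (1,0)(W), which is W → L
(2,1): only reaches (1,1)(W), which is W → L
(2,7): only reaches (1,7)(W), (2,5)(W), (2,3)(W), (2,2)(W), all W → L
(2,8): only reaches (1,8)(W), (2,6)(W), (2,4)(W), (2,3)(W), all W → L
(3,2): only reaches (2,2)(W), (3,0)(W), all W → L
(3,3): only reaches (2,3)(W), (3,1)(W), all W → L
(4,0): only reaches (3,0)(W), which is W → L
(4,1): only reaches (3,1)(W), which is W → L
(4,7): only reaches (3,7)(W), (4,5)(W), (4,3)(W), (4,2)(W), all W → L
(4,8): only reaches (3,8)(W), (4,6)(W), (4,4)(W), (4,3)(W), all W → L
Every other cell has at least one move into one of the L cells above, so it is W.
(2,0): one of the L cells justified above, so L
(1,0): the move to (0,0) reaches an L cell, so W
(4,8): one of the L cells justified above, so L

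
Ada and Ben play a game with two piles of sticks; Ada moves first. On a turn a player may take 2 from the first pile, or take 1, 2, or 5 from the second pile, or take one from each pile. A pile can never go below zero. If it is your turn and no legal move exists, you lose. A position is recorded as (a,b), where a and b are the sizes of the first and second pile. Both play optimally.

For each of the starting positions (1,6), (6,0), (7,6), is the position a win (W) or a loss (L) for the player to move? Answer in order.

(1,6): L, (6,0): W, (7,6): W

Compute win/loss labels from the base case upward. A position with no move is L. Any other position is W if it can reach an L in one move, else L.
No move ever increases a pile, so every position that can arise here has a ≤ 7 and b ≤ 6; it is enough to label the cells with 0 ≤ a ≤ 7 and 0 ≤ b ≤ 6.
Every move lowers a or b (never raises either), so fill the grid row by row in increasing a, and left to right within a row: each cell's successors are then already labelled.
      b=0  b=1  b=2  b=3  b=4  b=5  b=6
a=0:    L    W    W    L    W    W    L
a=1:    L    W    W    L    W    W    L
a=2:    W    W    L    W    W    L    W
a=3:    W    L    W    W    L    W    W
a=4:    L    W    W    L    W    W    L
a=5:    L    W    W    L    W    W    L
a=6:    W    W    L    W    W    L    W
a=7:    W    L    W    W    L    W    W
Cells with no legal move (terminal, hence L): (0,0), (1,0).
The remaining L cells, each justified by listing all of its moves:
(0,3): →(0,2)(W), (0,1)(W) — all W, so L
(0,6): →(0,5)(W), (0,4)(W), (0,1)(W) — all W, so L
(1,3): →(1,2)(W), (1,1)(W), (0,2)(W) — all W, so L
(1,6): →(1,5)(W), (1,4)(W), (1,1)(W), (0,5)(W) — all W, so L
(2,2): →(0,2)(W), (2,1)(W), (2,0)(W), (1,1)(W) — all W, so L
(2,5): →(0,5)(W), (2,4)(W), (2,3)(W), (2,0)(W), (1,4)(W) — all W, so L
(3,1): →(1,1)(W), (3,0)(W), (2,0)(W) — all W, so L
(3,4): →(1,4)(W), (3,3)(W), (3,2)(W), (2,3)(W) — all W, so L
(4,0): →(2,0)(W) only, which is W, so L
(4,3): →(2,3)(W), (4,2)(W), (4,1)(W), (3,2)(W) — all W, so L
(4,6): →(2,6)(W), (4,5)(W), (4,4)(W), (4,1)(W), (3,5)(W) — all W, so L
(5,0): →(3,0)(W) only, which is W, so L
(5,3): →(3,3)(W), (5,2)(W), (5,1)(W), (4,2)(W) — all W, so L
(5,6): →(3,6)(W), (5,5)(W), (5,4)(W), (5,1)(W), (4,5)(W) — all W, so L
(6,2): →(4,2)(W), (6,1)(W), (6,0)(W), (5,1)(W) — all W, so L
(6,5): →(4,5)(W), (6,4)(W), (6,3)(W), (6,0)(W), (5,4)(W) — all W, so L
(7,1): →(5,1)(W), (7,0)(W), (6,0)(W) — all W, so L
(7,4): →(5,4)(W), (7,3)(W), (7,2)(W), (6,3)(W) — all W, so L
Every other cell has at least one move into one of the L cells above, so it is W.
(1,6): one of the L cells justified above, so L
(6,0): the move to (4,0) reaches an L cell, so W
(7,6): the move to (5,6) reaches an L cell, so W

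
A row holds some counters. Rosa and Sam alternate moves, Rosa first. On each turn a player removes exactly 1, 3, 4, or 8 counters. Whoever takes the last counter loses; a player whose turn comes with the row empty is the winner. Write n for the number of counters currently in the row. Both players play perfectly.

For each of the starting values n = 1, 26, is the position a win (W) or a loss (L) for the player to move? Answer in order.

1: L, 26: W

Build the W/L table. Terminal = W. A non-terminal position is W if it has a move to some L; otherwise it is L.
n=0: no move; the opponent has just taken the last counter and therefore loses → W
n=1: the only move is to 0(W), a W ⇒ L
n=2: can move to 1, which is L ⇒ W
n=3: moves to 2(W), 0(W); every one is W ⇒ L
n=4: can move to 3, which is L ⇒ W
n=5: can move to 1, which is L ⇒ W
n=6: can move to 3, which is L ⇒ W
n=7: can move to 3, which is L ⇒ W
n=8: moves to 7(W), 5(W), 4(W), 0(W); every one is W ⇒ L
n=9: can move to 8, which is L ⇒ W
n=10: moves to 9(W), 7(W), 6(W), 2(W); every one is W ⇒ L
n=11: can move to 10, which is L ⇒ W
n=12: can move to 8, which is L ⇒ W
n=13: can move to 10, which is L ⇒ W
n=14: can move to 10, which is L ⇒ W
n=15: moves to 14(W), 12(W), 11(W), 7(W); every one is W ⇒ L
n=16: can move to 15, which is L ⇒ W
n=17: moves to 16(W), 14(W), 13(W), 9(W); every one is W ⇒ L
n=18: can move to 17, which is L ⇒ W
n=19: can move to 15, which is L ⇒ W
n=20: can move to 17, which is L ⇒ W
n=21: can move to 17, which is L ⇒ W
n=22: moves to 21(W), 19(W), 18(W), 14(W); every one is W ⇒ L
n=23: can move to 22, which is L ⇒ W
n=24: moves to 23(W), 21(W), 20(W), 16(W); every one is W ⇒ L
n=25: can move to 24, which is L ⇒ W
n=26: can move to 22, which is L ⇒ W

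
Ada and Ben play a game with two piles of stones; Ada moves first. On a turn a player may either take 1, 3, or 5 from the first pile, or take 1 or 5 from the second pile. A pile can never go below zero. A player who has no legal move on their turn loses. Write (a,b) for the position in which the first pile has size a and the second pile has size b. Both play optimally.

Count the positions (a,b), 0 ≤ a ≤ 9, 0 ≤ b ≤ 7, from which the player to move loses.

Positions with no move are L. A position that does have a move is losing for the player to move precisely when every available move leads to a winning position for the opponent. Fill in the labels:
Every move lowers a or b (never raises either), so fill the grid row by row in increasing a, and left to right within a row: each cell's successors are then already labelled.
      b=0  b=1  b=2  b=3  b=4  b=5  b=6  b=7
a=0:    L    W    L    W    L    W    L    W
a=1:    W    L    W    L    W    L    W    L
a=2:    L    W    L    W    L    W    L    W
a=3:    W    L    W    L    W    L    W    L
a=4:    L    W    L    W    L    W    L    W
a=5:    W    L    W    L    W    L    W    L
a=6:    L    W    L    W    L    W    L    W
a=7:    W    L    W    L    W    L    W    L
a=8:    L    W    L    W    L    W    L    W
a=9:    W    L    W    L    W    L    W    L
Cells with no legal move (terminal, hence L): (0,0).
The remaining L cells, each justified by listing all of its moves:
(0,2): L (sole option (0,1)(W) is W)
(0,4): L (sole option (0,3)(W) is W)
(0,6): L (options (0,5)(W), (0,1)(W) are all W)
(1,1): L (options (0,1)(W), (1,0)(W) are all W)
(1,3): L (options (0,3)(W), (1,2)(W) are all W)
(1,5): L (options (0,5)(W), (1,4)(W), (1,0)(W) are all W)
(1,7): L (options (0,7)(W), (1,6)(W), (1,2)(W) are all W)
(2,0): L (sole option (1,0)(W) is W)
(2,2): L (options (1,2)(W), (2,1)(W) are all W)
(2,4): L (options (1,4)(W), (2,3)(W) are all W)
(2,6): L (options (1,6)(W), (2,5)(W), (2,1)(W) are all W)
(3,1): L (options (2,1)(W), (0,1)(W), (3,0)(W) are all W)
(3,3): L (options (2,3)(W), (0,3)(W), (3,2)(W) are all W)
(3,5): L (options (2,5)(W), (0,5)(W), (3,4)(W), (3,0)(W) are all W)
(3,7): L (options (2,7)(W), (0,7)(W), (3,6)(W), (3,2)(W) are all W)
(4,0): L (options (3,0)(W), (1,0)(W) are all W)
(4,2): L (options (3,2)(W), (1,2)(W), (4,1)(W) are all W)
(4,4): L (options (3,4)(W), (1,4)(W), (4,3)(W) are all W)
(4,6): L (options (3,6)(W), (1,6)(W), (4,5)(W), (4,1)(W) are all W)
(5,1): L (options (4,1)(W), (2,1)(W), (0,1)(W), (5,0)(W) are all W)
(5,3): L (options (4,3)(W), (2,3)(W), (0,3)(W), (5,2)(W) are all W)
(5,5): L (options (4,5)(W), (2,5)(W), (0,5)(W), (5,4)(W), (5,0)(W) are all W)
(5,7): L (options (4,7)(W), (2,7)(W), (0,7)(W), (5,6)(W), (5,2)(W) are all W)
(6,0): L (options (5,0)(W), (3,0)(W), (1,0)(W) are all W)
(6,2): L (options (5,2)(W), (3,2)(W), (1,2)(W), (6,1)(W) are all W)
(6,4): L (options (5,4)(W), (3,4)(W), (1,4)(W), (6,3)(W) are all W)
(6,6): L (options (5,6)(W), (3,6)(W), (1,6)(W), (6,5)(W), (6,1)(W) are all W)
(7,1): L (options (6,1)(W), (4,1)(W), (2,1)(W), (7,0)(W) are all W)
(7,3): L (options (6,3)(W), (4,3)(W), (2,3)(W), (7,2)(W) are all W)
(7,5): L (options (6,5)(W), (4,5)(W), (2,5)(W), (7,4)(W), (7,0)(W) are all W)
(7,7): L (options (6,7)(W), (4,7)(W), (2,7)(W), (7,6)(W), (7,2)(W) are all W)
(8,0): L (options (7,0)(W), (5,0)(W), (3,0)(W) are all W)
(8,2): L (options (7,2)(W), (5,2)(W), (3,2)(W), (8,1)(W) are all W)
(8,4): L (options (7,4)(W), (5,4)(W), (3,4)(W), (8,3)(W) are all W)
(8,6): L (options (7,6)(W), (5,6)(W), (3,6)(W), (8,5)(W), (8,1)(W) are all W)
(9,1): L (options (8,1)(W), (6,1)(W), (4,1)(W), (9,0)(W) are all W)
(9,3): L (options (8,3)(W), (6,3)(W), (4,3)(W), (9,2)(W) are all W)
(9,5): L (options (8,5)(W), (6,5)(W), (4,5)(W), (9,4)(W), (9,0)(W) are all W)
(9,7): L (options (8,7)(W), (6,7)(W), (4,7)(W), (9,6)(W), (9,2)(W) are all W)
Every other cell has at least one move into one of the L cells above, so it is W.
L cells per row: a=0: 4, a=1: 4, a=2: 4, a=3: 4, a=4: 4, a=5: 4, a=6: 4, a=7: 4, a=8: 4, a=9: 4; total 40.

40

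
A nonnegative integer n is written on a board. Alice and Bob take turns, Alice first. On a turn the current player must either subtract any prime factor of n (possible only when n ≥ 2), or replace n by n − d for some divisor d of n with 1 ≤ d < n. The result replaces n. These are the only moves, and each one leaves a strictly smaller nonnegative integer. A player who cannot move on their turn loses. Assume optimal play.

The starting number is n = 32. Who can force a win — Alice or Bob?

Use the standard recursion: the mover loses at a terminal position; elsewhere, the mover wins exactly when some move hands the opponent an L position.
n=0: no move → L
n=1: no move → L
n=2: W (go to 0, an L position)
n=3: W (go to 0, an L position)
n=4: L (options 2(W), 3(W) are all W)
n=5: W (go to 0, an L position)
n=6: W (go to 4, an L position)
n=7: W (go to 0, an L position)
n=8: W (go to 4, an L position)
n=9: L (options 6(W), 8(W) are all W)
n=10: W (go to 9, an L position)
n=11: W (go to 0, an L position)
n=12: W (go to 9, an L position)
n=13: W (go to 0, an L position)
n=14: L (options 7(W), 12(W), 13(W) are all W)
n=15: W (go to 14, an L position)
n=16: W (go to 14, an L position)
n=17: W (go to 0, an L position)
n=18: W (go to 9, an L position)
n=19: W (go to 0, an L position)
n=20: L (options 10(W), 15(W), 16(W), 18(W), 19(W) are all W)
n=21: W (go to 14, an L position)
n=22: W (go to 20, an L position)
n=23: W (go to 0, an L position)
n=24: W (go to 20, an L position)
n=25: W (go to 20, an L position)
n=26: L (options 13(W), 24(W), 25(W) are all W)
n=27: W (go to 26, an L position)
n=28: W (go to 14, an L position)
n=29: W (go to 0, an L position)
n=30: W (go to 20, an L position)
n=31: W (go to 0, an L position)
n=32: L (options 16(W), 24(W), 28(W), 30(W), 31(W) are all W)
The starting position 32 is L: whatever Alice does, the opponent receives a W position.

Bob wins.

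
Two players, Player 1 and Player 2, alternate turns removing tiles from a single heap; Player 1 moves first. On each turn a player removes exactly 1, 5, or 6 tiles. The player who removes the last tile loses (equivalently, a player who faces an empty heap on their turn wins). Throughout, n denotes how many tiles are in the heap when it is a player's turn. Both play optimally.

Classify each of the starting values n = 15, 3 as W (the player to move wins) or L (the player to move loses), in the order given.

15: W, 3: L

Use the standard recursion: the mover wins at a terminal position; elsewhere, the mover wins exactly when some move hands the opponent an L position.
n=0: no move; the opponent has just taken the last tile and therefore loses → W
n=1: L (sole option 0(W) is W)
n=2: W (go to 1, an L position)
n=3: L (sole option 2(W) is W)
n=4: W (go to 3, an L position)
n=5: L (options 4(W), 0(W) are all W)
n=6: W (go to 5, an L position)
n=7: W (go to 1, an L position)
n=8: W (go to 3, an L position)
n=9: W (go to 3, an L position)
n=10: W (go to 5, an L position)
n=11: W (go to 5, an L position)
n=12: L (options 11(W), 7(W), 6(W) are all W)
n=13: W (go to 12, an L position)
n=14: L (options 13(W), 9(W), 8(W) are all W)
n=15: W (go to 14, an L position)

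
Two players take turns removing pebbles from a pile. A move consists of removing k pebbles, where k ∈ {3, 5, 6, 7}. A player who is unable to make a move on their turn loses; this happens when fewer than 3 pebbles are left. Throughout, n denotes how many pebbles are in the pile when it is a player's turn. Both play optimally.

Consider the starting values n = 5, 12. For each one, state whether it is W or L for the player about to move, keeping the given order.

5: W, 12: L

Build the W/L table. Terminal = L. A non-terminal position is W if it has a move to some L; otherwise it is L.
n=0: no move → L
n=1: no move → L
n=2: no move → L
n=3: →0(L), so W
n=4: →1(L), so W
n=5: →2(L), so W
n=6: →1(L), so W
n=7: →2(L), so W
n=8: →2(L), so W
n=9: →2(L), so W
n=10: →7(W), 5(W), 4(W), 3(W) — all W, so L
n=11: →8(W), 6(W), 5(W), 4(W) — all W, so L
n=12: →9(W), 7(W), 6(W), 5(W) — all W, so L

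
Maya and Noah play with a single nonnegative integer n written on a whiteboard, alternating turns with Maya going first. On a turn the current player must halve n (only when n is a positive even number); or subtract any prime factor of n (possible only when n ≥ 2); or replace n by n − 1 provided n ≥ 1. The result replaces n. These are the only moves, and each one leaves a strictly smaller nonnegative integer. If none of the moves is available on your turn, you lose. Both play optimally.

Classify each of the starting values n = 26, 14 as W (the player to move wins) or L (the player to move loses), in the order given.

Classify positions by backward induction: terminal positions (no move available) are L. From any other position, the mover wins iff some move reaches an L.
n=0: no move → L
n=1: can move to 0, which is L ⇒ W
n=2: can move to 0, which is L ⇒ W
n=3: can move to 0, which is L ⇒ W
n=4: moves to 2(W), 3(W); every one is W ⇒ L
n=5: can move to 0, which is L ⇒ W
n=6: can move to 4, which is L ⇒ W
n=7: can move to 0, which is L ⇒ W
n=8: can move to 4, which is L ⇒ W
n=9: moves to 6(W), 8(W); every one is W ⇒ L
n=10: can move to 9, which is L ⇒ W
n=11: can move to 0, which is L ⇒ W
n=12: can move to 9, which is L ⇒ W
n=13: can move to 0, which is L ⇒ W
n=14: moves to 7(W), 12(W), 13(W); every one is W ⇒ L
n=15: can move to 14, which is L ⇒ W
n=16: can move to 14, which is L ⇒ W
n=17: can move to 0, which is L ⇒ W
n=18: can move to 9, which is L ⇒ W
n=19: can move to 0, which is L ⇒ W
n=20: moves to 10(W), 15(W), 18(W), 19(W); every one is W ⇒ L
n=21: can move to 14, which is L ⇒ W
n=22: can move to 20, which is L ⇒ W
n=23: can move to 0, which is L ⇒ W
n=24: moves to 12(W), 21(W), 22(W), 23(W); every one is W ⇒ L
n=25: can move to 20, which is L ⇒ W
n=26: can move to 24, which is L ⇒ W

26: W, 14: L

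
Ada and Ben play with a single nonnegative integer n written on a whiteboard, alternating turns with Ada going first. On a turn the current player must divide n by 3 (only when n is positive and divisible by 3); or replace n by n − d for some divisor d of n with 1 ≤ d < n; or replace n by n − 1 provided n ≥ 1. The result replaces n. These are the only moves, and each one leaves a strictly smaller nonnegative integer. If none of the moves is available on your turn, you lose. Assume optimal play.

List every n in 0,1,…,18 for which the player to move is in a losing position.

Classify positions by backward induction: terminal positions (no move available) are L. From any other position, the mover wins iff some move reaches an L.
n=0: no move → L
n=1: can move to 0, which is L ⇒ W
n=2: the only move is to 1(W), a W ⇒ L
n=3: can move to 2, which is L ⇒ W
n=4: can move to 2, which is L ⇒ W
n=5: the only move is to 4(W), a W ⇒ L
n=6: can move to 2, which is L ⇒ W
n=7: the only move is to 6(W), a W ⇒ L
n=8: can move to 7, which is L ⇒ W
n=9: moves to 3(W), 6(W), 8(W); every one is W ⇒ L
n=10: can move to 5, which is L ⇒ W
n=11: the only move is to 10(W), a W ⇒ L
n=12: can move to 9, which is L ⇒ W
n=13: the only move is to 12(W), a W ⇒ L
n=14: can move to 7, which is L ⇒ W
n=15: can move to 5, which is L ⇒ W
n=16: moves to 8(W), 12(W), 14(W), 15(W); every one is W ⇒ L
n=17: can move to 16, which is L ⇒ W
n=18: can move to 9, which is L ⇒ W
The losing starting values of n are exactly the entries labelled L in this table (8 of them).

0, 2, 5, 7, 9, 11, 13, 16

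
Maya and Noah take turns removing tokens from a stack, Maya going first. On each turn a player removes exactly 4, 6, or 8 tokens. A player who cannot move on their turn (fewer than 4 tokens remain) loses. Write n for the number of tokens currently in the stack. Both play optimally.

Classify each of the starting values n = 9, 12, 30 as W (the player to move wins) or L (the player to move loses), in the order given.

9: W, 12: L, 30: W

Use the standard recursion: the mover loses at a terminal position; elsewhere, the mover wins exactly when some move hands the opponent an L position.
n=0: no move → L
n=1: no move → L
n=2: no move → L
n=3: no move → L
n=4: W (go to 0, an L position)
n=5: W (go to 1, an L position)
n=6: W (go to 2, an L position)
n=7: W (go to 3, an L position)
n=8: W (go to 2, an L position)
n=9: W (go to 3, an L position)
n=10: W (go to 2, an L position)
n=11: W (go to 3, an L position)
n=12: L (options 8(W), 6(W), 4(W) are all W)
n=13: L (options 9(W), 7(W), 5(W) are all W)
n=14: L (options 10(W), 8(W), 6(W) are all W)
n=15: L (options 11(W), 9(W), 7(W) are all W)
n=16: W (go to 12, an L position)
n=17: W (go to 13, an L position)
n=18: W (go to 14, an L position)
n=19: W (go to 15, an L position)
n=20: W (go to 14, an L position)
n=21: W (go to 15, an L position)
n=22: W (go to 14, an L position)
n=23: W (go to 15, an L position)
n=24: L (options 20(W), 18(W), 16(W) are all W)
n=25: L (options 21(W), 19(W), 17(W) are all W)
n=26: L (options 22(W), 20(W), 18(W) are all W)
n=27: L (options 23(W), 21(W), 19(W) are all W)
n=28: W (go to 24, an L position)
n=29: W (go to 25, an L position)
n=30: W (go to 26, an L position)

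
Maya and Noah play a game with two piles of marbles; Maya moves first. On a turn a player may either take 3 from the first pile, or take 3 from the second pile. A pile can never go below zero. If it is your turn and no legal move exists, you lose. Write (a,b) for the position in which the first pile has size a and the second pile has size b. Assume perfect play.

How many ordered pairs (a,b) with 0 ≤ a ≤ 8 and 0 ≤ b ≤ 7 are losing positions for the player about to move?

39

Label each position W (a win for the player to move) or L (a loss). A position with no legal move is L; any other position is W exactly when some move reaches an L, and L when every move reaches a W.
Every move lowers a or b (never raises either), so fill the grid row by row in increasing a, and left to right within a row: each cell's successors are then already labelled.
      b=0  b=1  b=2  b=3  b=4  b=5  b=6  b=7
a=0:    L    L    L    W    W    W    L    L
a=1:    L    L    L    W    W    W    L    L
a=2:    L    L    L    W    W    W    L    L
a=3:    W    W    W    L    L    L    W    W
a=4:    W    W    W    L    L    L    W    W
a=5:    W    W    W    L    L    L    W    W
a=6:    L    L    L    W    W    W    L    L
a=7:    L    L    L    W    W    W    L    L
a=8:    L    L    L    W    W    W    L    L
Cells with no legal move (terminal, hence L): (0,0), (0,1), (0,2), (1,0), (1,1), (1,2), (2,0), (2,1), (2,2).
The remaining L cells, each justified by listing all of its moves:
(0,6): L (sole option (0,3)(W) is W)
(0,7): L (sole option (0,4)(W) is W)
(1,6): L (sole option (1,3)(W) is W)
(1,7): L (sole option (1,4)(W) is W)
(2,6): L (sole option (2,3)(W) is W)
(2,7): L (sole option (2,4)(W) is W)
(3,3): L (options (0,3)(W), (3,0)(W) are all W)
(3,4): L (options (0,4)(W), (3,1)(W) are all W)
(3,5): L (options (0,5)(W), (3,2)(W) are all W)
(4,3): L (options (1,3)(W), (4,0)(W) are all W)
(4,4): L (options (1,4)(W), (4,1)(W) are all W)
(4,5): L (options (1,5)(W), (4,2)(W) are all W)
(5,3): L (options (2,3)(W), (5,0)(W) are all W)
(5,4): L (options (2,4)(W), (5,1)(W) are all W)
(5,5): L (options (2,5)(W), (5,2)(W) are all W)
(6,0): L (sole option (3,0)(W) is W)
(6,1): L (sole option (3,1)(W) is W)
(6,2): L (sole option (3,2)(W) is W)
(6,6): L (options (3,6)(W), (6,3)(W) are all W)
(6,7): L (options (3,7)(W), (6,4)(W) are all W)
(7,0): L (sole option (4,0)(W) is W)
(7,1): L (sole option (4,1)(W) is W)
(7,2): L (sole option (4,2)(W) is W)
(7,6): L (options (4,6)(W), (7,3)(W) are all W)
(7,7): L (options (4,7)(W), (7,4)(W) are all W)
(8,0): L (sole option (5,0)(W) is W)
(8,1): L (sole option (5,1)(W) is W)
(8,2): L (sole option (5,2)(W) is W)
(8,6): L (options (5,6)(W), (8,3)(W) are all W)
(8,7): L (options (5,7)(W), (8,4)(W) are all W)
Every other cell has at least one move into one of the L cells above, so it is W.
L cells per row: a=0: 5, a=1: 5, a=2: 5, a=3: 3, a=4: 3, a=5: 3, a=6: 5, a=7: 5, a=8: 5; total 39.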